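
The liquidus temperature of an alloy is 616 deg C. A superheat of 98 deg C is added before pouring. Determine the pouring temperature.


Formula: T_pour = T_melt + Superheat
T_pour = 616 + 98 = 714 deg C

Answer: 714 deg C


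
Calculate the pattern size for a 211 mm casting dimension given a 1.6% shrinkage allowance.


Formula: L_pattern = L_casting * (1 + shrinkage_rate/100)
Shrinkage factor = 1 + 1.6/100 = 1.016
L_pattern = 211 mm * 1.016 = 214.3760 mm


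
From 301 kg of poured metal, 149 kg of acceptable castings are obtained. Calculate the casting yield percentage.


Formula: Casting Yield = (W_good / W_total) * 100
Yield = (149 kg / 301 kg) * 100 = 49.5017%

Answer: 49.5017%


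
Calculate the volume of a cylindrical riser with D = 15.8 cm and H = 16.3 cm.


Formula: V = pi * (D/2)^2 * H  (cylinder volume)
Radius = D/2 = 15.8/2 = 7.9 cm
V = pi * 7.9^2 * 16.3 = 3195.8888 cm^3

Answer: 3195.8888 cm^3


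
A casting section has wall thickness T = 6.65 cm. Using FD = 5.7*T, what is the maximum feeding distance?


Formula: FD = 5.7 * T  (riser feeding-distance rule)
FD = 5.7 * 6.65 cm = 37.9050 cm

Final answer: 37.9050 cm


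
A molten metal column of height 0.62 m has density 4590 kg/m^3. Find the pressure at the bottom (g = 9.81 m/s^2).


Formula: P = rho * g * h
rho * g = 4590 * 9.81 = 45027.9 N/m^3
P = 45027.9 * 0.62 = 27917.2980 Pa

Final answer: 27917.2980 Pa


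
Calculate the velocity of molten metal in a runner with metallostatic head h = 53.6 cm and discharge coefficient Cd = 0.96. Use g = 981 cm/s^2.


Formula: v = Cd * sqrt(2 * g * h)  (Torricelli with discharge coefficient)
2*g*h = 2 * 981 * 53.6 = 105163.2 cm^2/s^2
sqrt(105163.2) = 324.28876 cm/s
v = 0.96 * 324.28876 = 311.3172 cm/s

Final answer: 311.3172 cm/s


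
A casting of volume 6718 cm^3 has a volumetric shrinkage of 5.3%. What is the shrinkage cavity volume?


Formula: V_shrink = V_casting * shrinkage_pct / 100
V_shrink = 6718 cm^3 * 5.3 / 100 = 356.0540 cm^3

356.0540 cm^3


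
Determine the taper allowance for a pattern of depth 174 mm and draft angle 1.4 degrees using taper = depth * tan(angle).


Formula: taper = depth * tan(draft_angle)
tan(1.4 deg) = 0.0244395
taper = 174 mm * 0.0244395 = 4.2525 mm


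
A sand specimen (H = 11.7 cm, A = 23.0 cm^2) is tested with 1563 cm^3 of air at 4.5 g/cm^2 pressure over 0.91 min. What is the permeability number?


Formula: Permeability Number P = (V * H) / (p * A * t)
Numerator: V * H = 1563 * 11.7 = 18287.1
Denominator: p * A * t = 4.5 * 23.0 * 0.91 = 94.185
P = 18287.1 / 94.185 = 194.1615


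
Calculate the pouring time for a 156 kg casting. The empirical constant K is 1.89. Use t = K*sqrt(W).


Formula: t = K * sqrt(W)
sqrt(W) = sqrt(156) = 12.49000
t = 1.89 * 12.49000 = 23.6061 s

Final answer: 23.6061 s


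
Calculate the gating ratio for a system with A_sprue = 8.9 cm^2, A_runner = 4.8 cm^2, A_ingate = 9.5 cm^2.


Sprue:Runner:Ingate = 1 : 4.8/8.9 : 9.5/8.9 = 1:0.54:1.07

Answer: 1:0.54:1.07


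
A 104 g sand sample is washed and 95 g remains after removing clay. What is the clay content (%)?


Formula: Clay% = (W_total - W_washed) / W_total * 100
Clay mass = 104 - 95 = 9 g
Clay% = 9 / 104 * 100 = 8.6538%

8.6538%


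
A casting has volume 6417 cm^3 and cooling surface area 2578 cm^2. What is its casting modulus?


Formula: Casting Modulus M = V / A
M = 6417 cm^3 / 2578 cm^2 = 2.4891 cm

Final answer: 2.4891 cm


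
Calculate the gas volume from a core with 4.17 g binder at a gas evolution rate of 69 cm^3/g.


Formula: V_gas = W_binder * gas_evolution_rate
V = 4.17 g * 69 cm^3/g = 287.7300 cm^3

287.7300 cm^3


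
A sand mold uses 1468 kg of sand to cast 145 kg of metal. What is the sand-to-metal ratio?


Formula: Sand-to-Metal Ratio = W_sand / W_metal
Ratio = 1468 kg / 145 kg = 10.1241

10.1241


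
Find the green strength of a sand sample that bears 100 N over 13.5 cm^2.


Formula: Compressive Strength = Force / Area
Strength = 100 N / 13.5 cm^2 = 7.4074 N/cm^2

Answer: 7.4074 N/cm^2


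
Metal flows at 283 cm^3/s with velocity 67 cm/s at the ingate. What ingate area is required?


Formula: A_ingate = Q / v  (continuity equation)
A = 283 cm^3/s / 67 cm/s = 4.2239 cm^2

Answer: 4.2239 cm^2


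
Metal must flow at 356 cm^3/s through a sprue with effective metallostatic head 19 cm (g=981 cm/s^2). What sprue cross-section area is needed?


Formula: v = sqrt(2*g*h), A = Q/v
Velocity: v = sqrt(2 * 981 * 19) = sqrt(37278) = 193.0751 cm/s
Sprue area: A = Q / v = 356 / 193.0751 = 1.8438 cm^2

1.8438 cm^2


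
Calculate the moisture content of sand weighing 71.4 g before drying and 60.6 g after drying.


Formula: MC = (W_wet - W_dry) / W_wet * 100
Water mass = 71.4 - 60.6 = 10.8 g
MC = 10.8 / 71.4 * 100 = 15.1261%

Answer: 15.1261%


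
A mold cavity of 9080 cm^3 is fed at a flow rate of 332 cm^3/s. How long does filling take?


Formula: t_fill = V_mold / Q_flow
t = 9080 cm^3 / 332 cm^3/s = 27.3494 s

Answer: 27.3494 s


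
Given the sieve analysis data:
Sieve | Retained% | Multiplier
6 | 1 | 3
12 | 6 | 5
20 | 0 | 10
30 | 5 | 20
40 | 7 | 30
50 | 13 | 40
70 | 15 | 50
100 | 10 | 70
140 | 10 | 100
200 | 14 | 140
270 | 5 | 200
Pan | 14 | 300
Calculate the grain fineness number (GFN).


Formula: GFN = sum(pct * multiplier) / sum(pct)
sum(pct * multiplier) = 10473
sum(pct) = 100
GFN = 10473 / 100 = 104.73


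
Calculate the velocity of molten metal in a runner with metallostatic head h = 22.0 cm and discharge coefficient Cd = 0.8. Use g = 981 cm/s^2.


Formula: v = Cd * sqrt(2 * g * h)  (Torricelli with discharge coefficient)
2*g*h = 2 * 981 * 22.0 = 43164.0 cm^2/s^2
sqrt(43164.0) = 207.75948 cm/s
v = 0.8 * 207.75948 = 166.2076 cm/s


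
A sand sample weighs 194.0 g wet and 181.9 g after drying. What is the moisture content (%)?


Formula: MC = (W_wet - W_dry) / W_wet * 100
Water mass = 194.0 - 181.9 = 12.1 g
MC = 12.1 / 194.0 * 100 = 6.2371%

Final answer: 6.2371%


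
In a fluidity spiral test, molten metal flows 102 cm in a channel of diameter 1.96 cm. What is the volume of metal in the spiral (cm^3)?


Formula: V = pi * (d/2)^2 * L  (cylinder volume)
Radius = 1.96/2 = 0.98 cm
V = pi * 0.98^2 * 102 = 307.7529 cm^3

307.7529 cm^3


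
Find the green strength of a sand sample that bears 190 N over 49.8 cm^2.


Formula: Compressive Strength = Force / Area
Strength = 190 N / 49.8 cm^2 = 3.8153 N/cm^2


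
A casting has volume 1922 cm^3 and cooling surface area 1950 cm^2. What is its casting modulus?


Formula: Casting Modulus M = V / A
M = 1922 cm^3 / 1950 cm^2 = 0.9856 cm

Final answer: 0.9856 cm


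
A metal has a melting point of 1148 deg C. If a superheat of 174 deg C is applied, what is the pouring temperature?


Formula: T_pour = T_melt + Superheat
T_pour = 1148 + 174 = 1322 deg C

1322 deg C


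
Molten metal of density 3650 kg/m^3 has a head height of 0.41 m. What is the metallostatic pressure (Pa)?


Formula: P = rho * g * h
rho * g = 3650 * 9.81 = 35806.5 N/m^3
P = 35806.5 * 0.41 = 14680.6650 Pa


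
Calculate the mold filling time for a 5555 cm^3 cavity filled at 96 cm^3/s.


Formula: t_fill = V_mold / Q_flow
t = 5555 cm^3 / 96 cm^3/s = 57.8646 s

57.8646 s


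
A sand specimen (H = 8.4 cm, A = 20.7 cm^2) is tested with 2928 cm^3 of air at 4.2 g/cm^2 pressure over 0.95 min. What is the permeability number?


Formula: Permeability Number P = (V * H) / (p * A * t)
Numerator: V * H = 2928 * 8.4 = 24595.2
Denominator: p * A * t = 4.2 * 20.7 * 0.95 = 82.593
P = 24595.2 / 82.593 = 297.7879


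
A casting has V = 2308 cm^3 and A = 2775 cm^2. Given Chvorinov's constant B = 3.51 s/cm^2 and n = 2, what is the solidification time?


Formula: t_s = B * (V/A)^n  (Chvorinov's rule, n=2)
Modulus M = V/A = 2308/2775 = 0.831712 cm
M^2 = 0.831712^2 = 0.691745 cm^2
t_s = 3.51 * 0.691745 = 2.4280 s

Answer: 2.4280 s


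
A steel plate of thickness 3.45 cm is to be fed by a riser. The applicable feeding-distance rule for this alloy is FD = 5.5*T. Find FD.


Formula: FD = 5.5 * T  (riser feeding-distance rule)
FD = 5.5 * 3.45 cm = 18.9750 cm


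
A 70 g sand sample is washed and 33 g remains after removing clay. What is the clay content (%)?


Formula: Clay% = (W_total - W_washed) / W_total * 100
Clay mass = 70 - 33 = 37 g
Clay% = 37 / 70 * 100 = 52.8571%

Final answer: 52.8571%


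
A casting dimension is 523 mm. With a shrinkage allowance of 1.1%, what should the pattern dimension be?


Formula: L_pattern = L_casting * (1 + shrinkage_rate/100)
Shrinkage factor = 1 + 1.1/100 = 1.011
L_pattern = 523 mm * 1.011 = 528.7530 mm

528.7530 mm


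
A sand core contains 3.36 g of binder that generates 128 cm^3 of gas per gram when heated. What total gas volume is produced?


Formula: V_gas = W_binder * gas_evolution_rate
V = 3.36 g * 128 cm^3/g = 430.0800 cm^3

Final answer: 430.0800 cm^3


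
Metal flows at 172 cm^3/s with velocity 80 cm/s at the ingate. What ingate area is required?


Formula: A_ingate = Q / v  (continuity equation)
A = 172 cm^3/s / 80 cm/s = 2.1500 cm^2

Final answer: 2.1500 cm^2


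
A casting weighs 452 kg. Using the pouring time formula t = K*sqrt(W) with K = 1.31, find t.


Formula: t = K * sqrt(W)
sqrt(W) = sqrt(452) = 21.26029
t = 1.31 * 21.26029 = 27.8510 s

27.8510 s


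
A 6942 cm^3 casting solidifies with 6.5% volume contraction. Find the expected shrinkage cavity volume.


Formula: V_shrink = V_casting * shrinkage_pct / 100
V_shrink = 6942 cm^3 * 6.5 / 100 = 451.2300 cm^3

Final answer: 451.2300 cm^3


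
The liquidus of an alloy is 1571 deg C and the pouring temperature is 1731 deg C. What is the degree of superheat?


Formula: Superheat = T_pour - T_melt
Superheat = 1731 - 1571 = 160 deg C

Answer: 160 deg C


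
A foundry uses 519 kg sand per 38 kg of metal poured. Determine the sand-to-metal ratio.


Formula: Sand-to-Metal Ratio = W_sand / W_metal
Ratio = 519 kg / 38 kg = 13.6579

Answer: 13.6579


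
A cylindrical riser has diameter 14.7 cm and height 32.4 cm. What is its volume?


Formula: V = pi * (D/2)^2 * H  (cylinder volume)
Radius = D/2 = 14.7/2 = 7.35 cm
V = pi * 7.35^2 * 32.4 = 5498.8207 cm^3


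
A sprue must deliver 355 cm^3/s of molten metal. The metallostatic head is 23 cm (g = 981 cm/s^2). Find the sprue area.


Formula: v = sqrt(2*g*h), A = Q/v
Velocity: v = sqrt(2 * 981 * 23) = sqrt(45126) = 212.4288 cm/s
Sprue area: A = Q / v = 355 / 212.4288 = 1.6711 cm^2

1.6711 cm^2


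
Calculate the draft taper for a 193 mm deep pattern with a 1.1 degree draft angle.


Formula: taper = depth * tan(draft_angle)
tan(1.1 deg) = 0.0192010
taper = 193 mm * 0.0192010 = 3.7058 mm

Answer: 3.7058 mm


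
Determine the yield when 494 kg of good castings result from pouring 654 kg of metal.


Formula: Casting Yield = (W_good / W_total) * 100
Yield = (494 kg / 654 kg) * 100 = 75.5352%

Answer: 75.5352%


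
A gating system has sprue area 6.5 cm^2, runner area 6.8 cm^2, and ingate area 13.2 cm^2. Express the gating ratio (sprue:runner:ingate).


Sprue:Runner:Ingate = 1 : 6.8/6.5 : 13.2/6.5 = 1:1.05:2.03


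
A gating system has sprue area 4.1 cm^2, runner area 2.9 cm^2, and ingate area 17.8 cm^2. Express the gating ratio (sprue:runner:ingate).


Sprue:Runner:Ingate = 1 : 2.9/4.1 : 17.8/4.1 = 1:0.71:4.34

Answer: 1:0.71:4.34


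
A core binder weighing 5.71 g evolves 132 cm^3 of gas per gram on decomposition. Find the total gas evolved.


Formula: V_gas = W_binder * gas_evolution_rate
V = 5.71 g * 132 cm^3/g = 753.7200 cm^3


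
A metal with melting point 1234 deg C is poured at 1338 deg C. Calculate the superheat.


Formula: Superheat = T_pour - T_melt
Superheat = 1338 - 1234 = 104 deg C

Answer: 104 deg C


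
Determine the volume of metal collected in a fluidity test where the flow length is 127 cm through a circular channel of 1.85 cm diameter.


Formula: V = pi * (d/2)^2 * L  (cylinder volume)
Radius = 1.85/2 = 0.925 cm
V = pi * 0.925^2 * 127 = 341.3792 cm^3

341.3792 cm^3


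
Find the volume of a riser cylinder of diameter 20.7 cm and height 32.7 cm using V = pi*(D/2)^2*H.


Formula: V = pi * (D/2)^2 * H  (cylinder volume)
Radius = D/2 = 20.7/2 = 10.35 cm
V = pi * 10.35^2 * 32.7 = 11004.7030 cm^3

Final answer: 11004.7030 cm^3


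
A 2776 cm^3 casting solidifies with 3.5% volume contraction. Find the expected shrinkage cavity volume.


Formula: V_shrink = V_casting * shrinkage_pct / 100
V_shrink = 2776 cm^3 * 3.5 / 100 = 97.1600 cm^3


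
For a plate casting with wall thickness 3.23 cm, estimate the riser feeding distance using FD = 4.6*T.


Formula: FD = 4.6 * T  (riser feeding-distance rule)
FD = 4.6 * 3.23 cm = 14.8580 cm

Answer: 14.8580 cm


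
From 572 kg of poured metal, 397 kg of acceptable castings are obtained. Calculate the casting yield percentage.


Formula: Casting Yield = (W_good / W_total) * 100
Yield = (397 kg / 572 kg) * 100 = 69.4056%

69.4056%


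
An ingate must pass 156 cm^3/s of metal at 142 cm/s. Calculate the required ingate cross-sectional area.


Formula: A_ingate = Q / v  (continuity equation)
A = 156 cm^3/s / 142 cm/s = 1.0986 cm^2

Answer: 1.0986 cm^2


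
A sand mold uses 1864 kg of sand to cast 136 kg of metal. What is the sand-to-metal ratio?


Formula: Sand-to-Metal Ratio = W_sand / W_metal
Ratio = 1864 kg / 136 kg = 13.7059


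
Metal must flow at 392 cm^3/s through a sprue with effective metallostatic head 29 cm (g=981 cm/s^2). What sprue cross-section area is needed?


Formula: v = sqrt(2*g*h), A = Q/v
Velocity: v = sqrt(2 * 981 * 29) = sqrt(56898) = 238.5330 cm/s
Sprue area: A = Q / v = 392 / 238.5330 = 1.6434 cm^2

Final answer: 1.6434 cm^2


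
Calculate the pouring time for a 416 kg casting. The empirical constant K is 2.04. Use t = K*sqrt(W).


Formula: t = K * sqrt(W)
sqrt(W) = sqrt(416) = 20.39608
t = 2.04 * 20.39608 = 41.6080 s

Answer: 41.6080 s


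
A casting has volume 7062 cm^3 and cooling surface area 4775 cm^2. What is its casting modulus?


Formula: Casting Modulus M = V / A
M = 7062 cm^3 / 4775 cm^2 = 1.4790 cm

Answer: 1.4790 cm


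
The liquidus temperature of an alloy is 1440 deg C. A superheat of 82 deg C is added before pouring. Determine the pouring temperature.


Formula: T_pour = T_melt + Superheat
T_pour = 1440 + 82 = 1522 deg C

Final answer: 1522 deg C


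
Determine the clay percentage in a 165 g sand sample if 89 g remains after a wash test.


Formula: Clay% = (W_total - W_washed) / W_total * 100
Clay mass = 165 - 89 = 76 g
Clay% = 76 / 165 * 100 = 46.0606%

46.0606%


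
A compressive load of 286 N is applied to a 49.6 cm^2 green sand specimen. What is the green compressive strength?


Formula: Compressive Strength = Force / Area
Strength = 286 N / 49.6 cm^2 = 5.7661 N/cm^2


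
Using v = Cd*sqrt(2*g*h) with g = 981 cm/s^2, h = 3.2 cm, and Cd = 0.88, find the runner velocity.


Formula: v = Cd * sqrt(2 * g * h)  (Torricelli with discharge coefficient)
2*g*h = 2 * 981 * 3.2 = 6278.4 cm^2/s^2
sqrt(6278.4) = 79.23636 cm/s
v = 0.88 * 79.23636 = 69.7280 cm/s

Answer: 69.7280 cm/s


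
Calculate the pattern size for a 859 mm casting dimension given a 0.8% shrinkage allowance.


Formula: L_pattern = L_casting * (1 + shrinkage_rate/100)
Shrinkage factor = 1 + 0.8/100 = 1.008
L_pattern = 859 mm * 1.008 = 865.8720 mm

Final answer: 865.8720 mm


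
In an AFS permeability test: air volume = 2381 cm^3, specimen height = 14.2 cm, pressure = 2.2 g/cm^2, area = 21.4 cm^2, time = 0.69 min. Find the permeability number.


Formula: Permeability Number P = (V * H) / (p * A * t)
Numerator: V * H = 2381 * 14.2 = 33810.2
Denominator: p * A * t = 2.2 * 21.4 * 0.69 = 32.4852
P = 33810.2 / 32.4852 = 1040.7878

1040.7878


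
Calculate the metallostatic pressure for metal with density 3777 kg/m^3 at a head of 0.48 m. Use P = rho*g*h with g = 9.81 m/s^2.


Formula: P = rho * g * h
rho * g = 3777 * 9.81 = 37052.37 N/m^3
P = 37052.37 * 0.48 = 17785.1376 Pa

Final answer: 17785.1376 Pa


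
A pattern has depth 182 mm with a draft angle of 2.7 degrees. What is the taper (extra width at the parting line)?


Formula: taper = depth * tan(draft_angle)
tan(2.7 deg) = 0.0471588
taper = 182 mm * 0.0471588 = 8.5829 mm

Final answer: 8.5829 mm


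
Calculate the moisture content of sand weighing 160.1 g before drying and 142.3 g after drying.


Formula: MC = (W_wet - W_dry) / W_wet * 100
Water mass = 160.1 - 142.3 = 17.8 g
MC = 17.8 / 160.1 * 100 = 11.1181%

11.1181%


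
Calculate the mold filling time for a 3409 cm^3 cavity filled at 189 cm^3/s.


Formula: t_fill = V_mold / Q_flow
t = 3409 cm^3 / 189 cm^3/s = 18.0370 s

18.0370 s


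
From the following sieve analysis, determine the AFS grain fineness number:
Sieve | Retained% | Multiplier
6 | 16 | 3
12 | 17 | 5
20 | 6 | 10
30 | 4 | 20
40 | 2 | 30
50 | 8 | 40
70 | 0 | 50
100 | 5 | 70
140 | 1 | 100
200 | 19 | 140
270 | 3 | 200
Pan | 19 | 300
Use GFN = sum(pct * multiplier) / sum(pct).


Formula: GFN = sum(pct * multiplier) / sum(pct)
sum(pct * multiplier) = 10063
sum(pct) = 100
GFN = 10063 / 100 = 100.63

Final answer: 100.63


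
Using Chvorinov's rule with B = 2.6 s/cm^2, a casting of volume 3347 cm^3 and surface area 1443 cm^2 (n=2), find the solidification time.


Formula: t_s = B * (V/A)^n  (Chvorinov's rule, n=2)
Modulus M = V/A = 3347/1443 = 2.319473 cm
M^2 = 2.319473^2 = 5.379955 cm^2
t_s = 2.6 * 5.379955 = 13.9879 s

Final answer: 13.9879 s


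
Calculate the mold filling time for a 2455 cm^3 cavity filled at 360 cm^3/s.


Formula: t_fill = V_mold / Q_flow
t = 2455 cm^3 / 360 cm^3/s = 6.8194 s

6.8194 s


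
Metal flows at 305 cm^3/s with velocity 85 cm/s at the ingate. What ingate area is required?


Formula: A_ingate = Q / v  (continuity equation)
A = 305 cm^3/s / 85 cm/s = 3.5882 cm^2

Answer: 3.5882 cm^2


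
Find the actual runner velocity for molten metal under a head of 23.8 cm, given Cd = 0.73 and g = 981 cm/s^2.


Formula: v = Cd * sqrt(2 * g * h)  (Torricelli with discharge coefficient)
2*g*h = 2 * 981 * 23.8 = 46695.6 cm^2/s^2
sqrt(46695.6) = 216.09165 cm/s
v = 0.73 * 216.09165 = 157.7469 cm/s

Final answer: 157.7469 cm/s


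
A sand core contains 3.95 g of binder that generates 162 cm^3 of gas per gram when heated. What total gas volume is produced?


Formula: V_gas = W_binder * gas_evolution_rate
V = 3.95 g * 162 cm^3/g = 639.9000 cm^3

Answer: 639.9000 cm^3


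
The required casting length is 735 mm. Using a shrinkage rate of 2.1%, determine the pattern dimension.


Formula: L_pattern = L_casting * (1 + shrinkage_rate/100)
Shrinkage factor = 1 + 2.1/100 = 1.021
L_pattern = 735 mm * 1.021 = 750.4350 mm


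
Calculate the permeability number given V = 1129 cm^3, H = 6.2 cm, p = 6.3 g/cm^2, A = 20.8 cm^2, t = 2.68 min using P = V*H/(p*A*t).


Formula: Permeability Number P = (V * H) / (p * A * t)
Numerator: V * H = 1129 * 6.2 = 6999.8
Denominator: p * A * t = 6.3 * 20.8 * 2.68 = 351.1872
P = 6999.8 / 351.1872 = 19.9318


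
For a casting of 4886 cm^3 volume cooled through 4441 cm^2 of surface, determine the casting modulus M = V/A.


Formula: Casting Modulus M = V / A
M = 4886 cm^3 / 4441 cm^2 = 1.1002 cm

Answer: 1.1002 cm


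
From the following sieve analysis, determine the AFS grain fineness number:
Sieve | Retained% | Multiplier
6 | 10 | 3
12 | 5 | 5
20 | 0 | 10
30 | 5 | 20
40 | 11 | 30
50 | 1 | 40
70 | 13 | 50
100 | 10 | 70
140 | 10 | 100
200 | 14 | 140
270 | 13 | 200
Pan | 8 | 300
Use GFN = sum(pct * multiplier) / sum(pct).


Formula: GFN = sum(pct * multiplier) / sum(pct)
sum(pct * multiplier) = 9835
sum(pct) = 100
GFN = 9835 / 100 = 98.35

Final answer: 98.35


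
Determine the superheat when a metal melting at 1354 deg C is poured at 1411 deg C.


Formula: Superheat = T_pour - T_melt
Superheat = 1411 - 1354 = 57 deg C

Final answer: 57 deg C


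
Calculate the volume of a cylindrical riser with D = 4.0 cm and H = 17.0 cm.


Formula: V = pi * (D/2)^2 * H  (cylinder volume)
Radius = D/2 = 4.0/2 = 2.0 cm
V = pi * 2.0^2 * 17.0 = 213.6283 cm^3


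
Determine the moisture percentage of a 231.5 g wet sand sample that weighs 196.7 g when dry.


Formula: MC = (W_wet - W_dry) / W_wet * 100
Water mass = 231.5 - 196.7 = 34.8 g
MC = 34.8 / 231.5 * 100 = 15.0324%


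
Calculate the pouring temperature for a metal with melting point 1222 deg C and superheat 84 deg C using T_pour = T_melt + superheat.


Formula: T_pour = T_melt + Superheat
T_pour = 1222 + 84 = 1306 deg C


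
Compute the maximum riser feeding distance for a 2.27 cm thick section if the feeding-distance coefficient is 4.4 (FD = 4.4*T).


Formula: FD = 4.4 * T  (riser feeding-distance rule)
FD = 4.4 * 2.27 cm = 9.9880 cm


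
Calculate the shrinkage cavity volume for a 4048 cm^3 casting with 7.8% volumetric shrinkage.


Formula: V_shrink = V_casting * shrinkage_pct / 100
V_shrink = 4048 cm^3 * 7.8 / 100 = 315.7440 cm^3

Final answer: 315.7440 cm^3


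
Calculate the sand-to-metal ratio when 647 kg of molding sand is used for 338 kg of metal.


Formula: Sand-to-Metal Ratio = W_sand / W_metal
Ratio = 647 kg / 338 kg = 1.9142

1.9142


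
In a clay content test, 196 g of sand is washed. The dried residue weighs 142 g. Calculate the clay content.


Formula: Clay% = (W_total - W_washed) / W_total * 100
Clay mass = 196 - 142 = 54 g
Clay% = 54 / 196 * 100 = 27.5510%

Final answer: 27.5510%


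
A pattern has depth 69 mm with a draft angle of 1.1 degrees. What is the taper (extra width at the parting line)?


Formula: taper = depth * tan(draft_angle)
tan(1.1 deg) = 0.0192010
taper = 69 mm * 0.0192010 = 1.3249 mm


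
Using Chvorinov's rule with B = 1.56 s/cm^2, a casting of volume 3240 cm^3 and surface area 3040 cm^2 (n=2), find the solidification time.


Formula: t_s = B * (V/A)^n  (Chvorinov's rule, n=2)
Modulus M = V/A = 3240/3040 = 1.065789 cm
M^2 = 1.065789^2 = 1.135906 cm^2
t_s = 1.56 * 1.135906 = 1.7720 s

Final answer: 1.7720 s


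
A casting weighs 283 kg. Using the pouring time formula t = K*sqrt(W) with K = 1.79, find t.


Formula: t = K * sqrt(W)
sqrt(W) = sqrt(283) = 16.82260
t = 1.79 * 16.82260 = 30.1125 s


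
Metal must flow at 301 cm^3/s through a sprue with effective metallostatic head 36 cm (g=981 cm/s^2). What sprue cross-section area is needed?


Formula: v = sqrt(2*g*h), A = Q/v
Velocity: v = sqrt(2 * 981 * 36) = sqrt(70632) = 265.7668 cm/s
Sprue area: A = Q / v = 301 / 265.7668 = 1.1326 cm^2

Final answer: 1.1326 cm^2


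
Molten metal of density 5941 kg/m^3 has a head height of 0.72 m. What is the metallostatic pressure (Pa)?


Formula: P = rho * g * h
rho * g = 5941 * 9.81 = 58281.21 N/m^3
P = 58281.21 * 0.72 = 41962.4712 Pa

41962.4712 Pa


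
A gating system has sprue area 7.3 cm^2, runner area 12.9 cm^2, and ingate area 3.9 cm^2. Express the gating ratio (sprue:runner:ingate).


Sprue:Runner:Ingate = 1 : 12.9/7.3 : 3.9/7.3 = 1:1.77:0.53

Answer: 1:1.77:0.53


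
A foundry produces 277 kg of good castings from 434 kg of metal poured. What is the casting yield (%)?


Formula: Casting Yield = (W_good / W_total) * 100
Yield = (277 kg / 434 kg) * 100 = 63.8249%


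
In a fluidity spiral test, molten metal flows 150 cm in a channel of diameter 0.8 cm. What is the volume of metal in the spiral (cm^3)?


Formula: V = pi * (d/2)^2 * L  (cylinder volume)
Radius = 0.8/2 = 0.4 cm
V = pi * 0.4^2 * 150 = 75.3982 cm^3

Final answer: 75.3982 cm^3


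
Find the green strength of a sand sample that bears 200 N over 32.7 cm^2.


Formula: Compressive Strength = Force / Area
Strength = 200 N / 32.7 cm^2 = 6.1162 N/cm^2

6.1162 N/cm^2


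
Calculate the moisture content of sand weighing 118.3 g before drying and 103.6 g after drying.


Formula: MC = (W_wet - W_dry) / W_wet * 100
Water mass = 118.3 - 103.6 = 14.7 g
MC = 14.7 / 118.3 * 100 = 12.4260%

12.4260%


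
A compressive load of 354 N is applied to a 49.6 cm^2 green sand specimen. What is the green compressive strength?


Formula: Compressive Strength = Force / Area
Strength = 354 N / 49.6 cm^2 = 7.1371 N/cm^2

7.1371 N/cm^2


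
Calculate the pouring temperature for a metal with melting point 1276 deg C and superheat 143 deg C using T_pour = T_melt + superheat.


Formula: T_pour = T_melt + Superheat
T_pour = 1276 + 143 = 1419 deg C


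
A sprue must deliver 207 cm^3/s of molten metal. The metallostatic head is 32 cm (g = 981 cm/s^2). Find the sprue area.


Formula: v = sqrt(2*g*h), A = Q/v
Velocity: v = sqrt(2 * 981 * 32) = sqrt(62784) = 250.5674 cm/s
Sprue area: A = Q / v = 207 / 250.5674 = 0.8261 cm^2

Final answer: 0.8261 cm^2


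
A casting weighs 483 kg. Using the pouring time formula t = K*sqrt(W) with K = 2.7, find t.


Formula: t = K * sqrt(W)
sqrt(W) = sqrt(483) = 21.97726
t = 2.7 * 21.97726 = 59.3386 s


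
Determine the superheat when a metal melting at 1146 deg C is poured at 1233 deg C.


Formula: Superheat = T_pour - T_melt
Superheat = 1233 - 1146 = 87 deg C

Answer: 87 deg C


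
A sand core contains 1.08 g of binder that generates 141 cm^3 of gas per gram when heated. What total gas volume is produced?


Formula: V_gas = W_binder * gas_evolution_rate
V = 1.08 g * 141 cm^3/g = 152.2800 cm^3

152.2800 cm^3


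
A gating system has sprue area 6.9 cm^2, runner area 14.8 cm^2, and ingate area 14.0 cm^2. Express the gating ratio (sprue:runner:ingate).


Sprue:Runner:Ingate = 1 : 14.8/6.9 : 14.0/6.9 = 1:2.14:2.03


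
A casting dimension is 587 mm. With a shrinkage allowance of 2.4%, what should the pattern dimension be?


Formula: L_pattern = L_casting * (1 + shrinkage_rate/100)
Shrinkage factor = 1 + 2.4/100 = 1.024
L_pattern = 587 mm * 1.024 = 601.0880 mm

601.0880 mm


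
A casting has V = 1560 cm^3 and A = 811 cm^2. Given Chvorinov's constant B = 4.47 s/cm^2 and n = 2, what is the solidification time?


Formula: t_s = B * (V/A)^n  (Chvorinov's rule, n=2)
Modulus M = V/A = 1560/811 = 1.923551 cm
M^2 = 1.923551^2 = 3.700048 cm^2
t_s = 4.47 * 3.700048 = 16.5392 s

Answer: 16.5392 s


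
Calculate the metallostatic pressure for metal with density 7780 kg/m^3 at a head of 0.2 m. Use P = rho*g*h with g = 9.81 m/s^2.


Formula: P = rho * g * h
rho * g = 7780 * 9.81 = 76321.8 N/m^3
P = 76321.8 * 0.2 = 15264.3600 Pa

15264.3600 Pa


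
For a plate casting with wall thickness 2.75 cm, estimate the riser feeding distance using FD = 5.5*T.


Formula: FD = 5.5 * T  (riser feeding-distance rule)
FD = 5.5 * 2.75 cm = 15.1250 cm

15.1250 cm


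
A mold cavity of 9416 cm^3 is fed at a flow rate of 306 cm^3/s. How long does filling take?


Formula: t_fill = V_mold / Q_flow
t = 9416 cm^3 / 306 cm^3/s = 30.7712 s

Final answer: 30.7712 s


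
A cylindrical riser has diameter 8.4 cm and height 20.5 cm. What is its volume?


Formula: V = pi * (D/2)^2 * H  (cylinder volume)
Radius = D/2 = 8.4/2 = 4.2 cm
V = pi * 4.2^2 * 20.5 = 1136.0627 cm^3


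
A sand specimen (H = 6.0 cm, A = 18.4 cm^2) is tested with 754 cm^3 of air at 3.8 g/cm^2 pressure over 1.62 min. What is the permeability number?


Formula: Permeability Number P = (V * H) / (p * A * t)
Numerator: V * H = 754 * 6.0 = 4524.0
Denominator: p * A * t = 3.8 * 18.4 * 1.62 = 113.2704
P = 4524.0 / 113.2704 = 39.9398


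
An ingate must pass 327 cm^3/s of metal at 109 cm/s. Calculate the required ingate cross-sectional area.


Formula: A_ingate = Q / v  (continuity equation)
A = 327 cm^3/s / 109 cm/s = 3.0000 cm^2


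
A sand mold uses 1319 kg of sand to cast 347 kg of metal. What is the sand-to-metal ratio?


Formula: Sand-to-Metal Ratio = W_sand / W_metal
Ratio = 1319 kg / 347 kg = 3.8012


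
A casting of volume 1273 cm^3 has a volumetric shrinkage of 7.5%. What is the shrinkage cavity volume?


Formula: V_shrink = V_casting * shrinkage_pct / 100
V_shrink = 1273 cm^3 * 7.5 / 100 = 95.4750 cm^3


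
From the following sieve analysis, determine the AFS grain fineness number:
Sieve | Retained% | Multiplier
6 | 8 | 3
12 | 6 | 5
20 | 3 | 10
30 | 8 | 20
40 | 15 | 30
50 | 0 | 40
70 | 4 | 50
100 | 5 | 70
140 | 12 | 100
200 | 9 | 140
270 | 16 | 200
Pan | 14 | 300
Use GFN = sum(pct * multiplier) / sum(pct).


Formula: GFN = sum(pct * multiplier) / sum(pct)
sum(pct * multiplier) = 11104
sum(pct) = 100
GFN = 11104 / 100 = 111.04

Final answer: 111.04


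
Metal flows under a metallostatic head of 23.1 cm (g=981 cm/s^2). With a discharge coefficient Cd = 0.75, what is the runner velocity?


Formula: v = Cd * sqrt(2 * g * h)  (Torricelli with discharge coefficient)
2*g*h = 2 * 981 * 23.1 = 45322.2 cm^2/s^2
sqrt(45322.2) = 212.89011 cm/s
v = 0.75 * 212.89011 = 159.6676 cm/s

Answer: 159.6676 cm/s


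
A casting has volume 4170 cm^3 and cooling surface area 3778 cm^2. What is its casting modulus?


Formula: Casting Modulus M = V / A
M = 4170 cm^3 / 3778 cm^2 = 1.1038 cm

1.1038 cm


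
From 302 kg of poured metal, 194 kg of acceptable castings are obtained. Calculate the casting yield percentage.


Formula: Casting Yield = (W_good / W_total) * 100
Yield = (194 kg / 302 kg) * 100 = 64.2384%

64.2384%


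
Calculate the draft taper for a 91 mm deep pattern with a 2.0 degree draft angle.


Formula: taper = depth * tan(draft_angle)
tan(2.0 deg) = 0.0349208
taper = 91 mm * 0.0349208 = 3.1778 mm

Final answer: 3.1778 mm


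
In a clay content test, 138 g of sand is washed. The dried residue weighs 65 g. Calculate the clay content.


Formula: Clay% = (W_total - W_washed) / W_total * 100
Clay mass = 138 - 65 = 73 g
Clay% = 73 / 138 * 100 = 52.8986%


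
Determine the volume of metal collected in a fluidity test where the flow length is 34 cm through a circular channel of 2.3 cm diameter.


Formula: V = pi * (d/2)^2 * L  (cylinder volume)
Radius = 2.3/2 = 1.15 cm
V = pi * 1.15^2 * 34 = 141.2617 cm^3

Answer: 141.2617 cm^3


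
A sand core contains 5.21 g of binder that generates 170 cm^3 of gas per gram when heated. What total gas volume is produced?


Formula: V_gas = W_binder * gas_evolution_rate
V = 5.21 g * 170 cm^3/g = 885.7000 cm^3


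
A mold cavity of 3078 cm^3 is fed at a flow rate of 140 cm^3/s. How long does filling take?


Formula: t_fill = V_mold / Q_flow
t = 3078 cm^3 / 140 cm^3/s = 21.9857 s


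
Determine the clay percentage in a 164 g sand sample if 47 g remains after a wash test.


Formula: Clay% = (W_total - W_washed) / W_total * 100
Clay mass = 164 - 47 = 117 g
Clay% = 117 / 164 * 100 = 71.3415%

Final answer: 71.3415%


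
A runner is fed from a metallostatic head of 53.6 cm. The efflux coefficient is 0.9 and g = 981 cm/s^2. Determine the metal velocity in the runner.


Formula: v = Cd * sqrt(2 * g * h)  (Torricelli with discharge coefficient)
2*g*h = 2 * 981 * 53.6 = 105163.2 cm^2/s^2
sqrt(105163.2) = 324.28876 cm/s
v = 0.9 * 324.28876 = 291.8599 cm/s

291.8599 cm/s


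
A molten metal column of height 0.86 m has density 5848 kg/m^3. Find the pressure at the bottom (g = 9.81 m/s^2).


Formula: P = rho * g * h
rho * g = 5848 * 9.81 = 57368.88 N/m^3
P = 57368.88 * 0.86 = 49337.2368 Pa

Answer: 49337.2368 Pa


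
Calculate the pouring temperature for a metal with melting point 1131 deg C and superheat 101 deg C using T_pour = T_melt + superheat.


Formula: T_pour = T_melt + Superheat
T_pour = 1131 + 101 = 1232 deg C

Answer: 1232 deg C


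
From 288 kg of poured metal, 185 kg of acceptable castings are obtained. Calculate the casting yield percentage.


Formula: Casting Yield = (W_good / W_total) * 100
Yield = (185 kg / 288 kg) * 100 = 64.2361%

64.2361%


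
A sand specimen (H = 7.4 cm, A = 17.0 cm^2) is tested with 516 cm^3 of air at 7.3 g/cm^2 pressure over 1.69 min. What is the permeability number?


Formula: Permeability Number P = (V * H) / (p * A * t)
Numerator: V * H = 516 * 7.4 = 3818.4
Denominator: p * A * t = 7.3 * 17.0 * 1.69 = 209.729
P = 3818.4 / 209.729 = 18.2064

Answer: 18.2064


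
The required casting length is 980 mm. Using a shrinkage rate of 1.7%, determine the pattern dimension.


Formula: L_pattern = L_casting * (1 + shrinkage_rate/100)
Shrinkage factor = 1 + 1.7/100 = 1.017
L_pattern = 980 mm * 1.017 = 996.6600 mm


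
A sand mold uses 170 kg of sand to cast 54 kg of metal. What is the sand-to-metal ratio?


Formula: Sand-to-Metal Ratio = W_sand / W_metal
Ratio = 170 kg / 54 kg = 3.1481

Answer: 3.1481


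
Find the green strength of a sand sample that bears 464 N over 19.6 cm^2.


Formula: Compressive Strength = Force / Area
Strength = 464 N / 19.6 cm^2 = 23.6735 N/cm^2

Answer: 23.6735 N/cm^2


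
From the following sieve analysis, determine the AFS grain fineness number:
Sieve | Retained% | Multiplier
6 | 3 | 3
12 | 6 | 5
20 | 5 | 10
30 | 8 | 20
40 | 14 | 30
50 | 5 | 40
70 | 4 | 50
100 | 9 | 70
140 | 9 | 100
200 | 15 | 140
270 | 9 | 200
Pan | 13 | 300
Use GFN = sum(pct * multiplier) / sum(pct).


Formula: GFN = sum(pct * multiplier) / sum(pct)
sum(pct * multiplier) = 10399
sum(pct) = 100
GFN = 10399 / 100 = 103.99

Final answer: 103.99


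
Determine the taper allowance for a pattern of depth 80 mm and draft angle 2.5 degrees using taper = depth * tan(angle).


Formula: taper = depth * tan(draft_angle)
tan(2.5 deg) = 0.0436609
taper = 80 mm * 0.0436609 = 3.4929 mm

3.4929 mm


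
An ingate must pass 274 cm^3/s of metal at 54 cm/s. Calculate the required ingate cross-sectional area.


Formula: A_ingate = Q / v  (continuity equation)
A = 274 cm^3/s / 54 cm/s = 5.0741 cm^2


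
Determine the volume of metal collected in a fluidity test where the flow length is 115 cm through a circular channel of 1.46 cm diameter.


Formula: V = pi * (d/2)^2 * L  (cylinder volume)
Radius = 1.46/2 = 0.73 cm
V = pi * 0.73^2 * 115 = 192.5278 cm^3

Final answer: 192.5278 cm^3


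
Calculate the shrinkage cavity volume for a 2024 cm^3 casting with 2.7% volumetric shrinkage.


Formula: V_shrink = V_casting * shrinkage_pct / 100
V_shrink = 2024 cm^3 * 2.7 / 100 = 54.6480 cm^3


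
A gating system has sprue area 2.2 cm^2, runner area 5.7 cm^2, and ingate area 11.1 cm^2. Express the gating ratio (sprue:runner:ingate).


Sprue:Runner:Ingate = 1 : 5.7/2.2 : 11.1/2.2 = 1:2.59:5.05

Answer: 1:2.59:5.05


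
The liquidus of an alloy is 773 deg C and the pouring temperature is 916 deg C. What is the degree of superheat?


Formula: Superheat = T_pour - T_melt
Superheat = 916 - 773 = 143 deg C

Answer: 143 deg C


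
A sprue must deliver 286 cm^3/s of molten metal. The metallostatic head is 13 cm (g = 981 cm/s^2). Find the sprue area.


Formula: v = sqrt(2*g*h), A = Q/v
Velocity: v = sqrt(2 * 981 * 13) = sqrt(25506) = 159.7060 cm/s
Sprue area: A = Q / v = 286 / 159.7060 = 1.7908 cm^2

1.7908 cm^2


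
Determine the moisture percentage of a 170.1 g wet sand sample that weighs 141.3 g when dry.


Formula: MC = (W_wet - W_dry) / W_wet * 100
Water mass = 170.1 - 141.3 = 28.8 g
MC = 28.8 / 170.1 * 100 = 16.9312%

Answer: 16.9312%


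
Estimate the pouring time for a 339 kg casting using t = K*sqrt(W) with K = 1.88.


Formula: t = K * sqrt(W)
sqrt(W) = sqrt(339) = 18.41195
t = 1.88 * 18.41195 = 34.6145 s


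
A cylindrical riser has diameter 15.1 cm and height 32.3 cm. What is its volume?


Formula: V = pi * (D/2)^2 * H  (cylinder volume)
Radius = D/2 = 15.1/2 = 7.55 cm
V = pi * 7.55^2 * 32.3 = 5784.2399 cm^3


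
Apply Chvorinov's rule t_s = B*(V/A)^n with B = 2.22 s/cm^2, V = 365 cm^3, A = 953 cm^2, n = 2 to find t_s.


Formula: t_s = B * (V/A)^n  (Chvorinov's rule, n=2)
Modulus M = V/A = 365/953 = 0.383001 cm
M^2 = 0.383001^2 = 0.146690 cm^2
t_s = 2.22 * 0.146690 = 0.3257 s

Answer: 0.3257 s


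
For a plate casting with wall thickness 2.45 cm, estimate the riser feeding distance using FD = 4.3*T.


Formula: FD = 4.3 * T  (riser feeding-distance rule)
FD = 4.3 * 2.45 cm = 10.5350 cm

Final answer: 10.5350 cm


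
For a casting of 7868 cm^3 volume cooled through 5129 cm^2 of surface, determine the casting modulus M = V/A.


Formula: Casting Modulus M = V / A
M = 7868 cm^3 / 5129 cm^2 = 1.5340 cm

Final answer: 1.5340 cm


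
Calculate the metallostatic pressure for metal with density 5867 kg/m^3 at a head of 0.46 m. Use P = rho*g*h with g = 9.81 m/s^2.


Formula: P = rho * g * h
rho * g = 5867 * 9.81 = 57555.27 N/m^3
P = 57555.27 * 0.46 = 26475.4242 Pa

26475.4242 Pa


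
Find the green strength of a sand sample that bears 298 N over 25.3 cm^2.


Formula: Compressive Strength = Force / Area
Strength = 298 N / 25.3 cm^2 = 11.7787 N/cm^2

Answer: 11.7787 N/cm^2


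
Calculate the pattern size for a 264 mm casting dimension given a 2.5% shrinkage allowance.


Formula: L_pattern = L_casting * (1 + shrinkage_rate/100)
Shrinkage factor = 1 + 2.5/100 = 1.025
L_pattern = 264 mm * 1.025 = 270.6000 mm


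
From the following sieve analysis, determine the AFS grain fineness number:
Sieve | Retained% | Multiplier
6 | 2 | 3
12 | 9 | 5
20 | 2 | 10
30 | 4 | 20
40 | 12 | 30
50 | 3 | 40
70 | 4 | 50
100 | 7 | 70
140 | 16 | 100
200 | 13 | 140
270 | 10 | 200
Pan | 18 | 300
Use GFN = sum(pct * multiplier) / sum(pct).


Formula: GFN = sum(pct * multiplier) / sum(pct)
sum(pct * multiplier) = 12141
sum(pct) = 100
GFN = 12141 / 100 = 121.41

Answer: 121.41


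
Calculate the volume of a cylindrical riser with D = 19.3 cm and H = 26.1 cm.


Formula: V = pi * (D/2)^2 * H  (cylinder volume)
Radius = D/2 = 19.3/2 = 9.65 cm
V = pi * 9.65^2 * 26.1 = 7635.6323 cm^3

7635.6323 cm^3


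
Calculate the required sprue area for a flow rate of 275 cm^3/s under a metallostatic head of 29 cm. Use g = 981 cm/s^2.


Formula: v = sqrt(2*g*h), A = Q/v
Velocity: v = sqrt(2 * 981 * 29) = sqrt(56898) = 238.5330 cm/s
Sprue area: A = Q / v = 275 / 238.5330 = 1.1529 cm^2


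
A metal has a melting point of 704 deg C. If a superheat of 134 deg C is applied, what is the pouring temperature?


Formula: T_pour = T_melt + Superheat
T_pour = 704 + 134 = 838 deg C


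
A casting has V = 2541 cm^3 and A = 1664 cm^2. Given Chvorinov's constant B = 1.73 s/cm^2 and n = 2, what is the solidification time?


Formula: t_s = B * (V/A)^n  (Chvorinov's rule, n=2)
Modulus M = V/A = 2541/1664 = 1.527043 cm
M^2 = 1.527043^2 = 2.331860 cm^2
t_s = 1.73 * 2.331860 = 4.0341 s

4.0341 s


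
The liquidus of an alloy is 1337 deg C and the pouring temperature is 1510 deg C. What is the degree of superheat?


Formula: Superheat = T_pour - T_melt
Superheat = 1510 - 1337 = 173 deg C

Final answer: 173 deg C


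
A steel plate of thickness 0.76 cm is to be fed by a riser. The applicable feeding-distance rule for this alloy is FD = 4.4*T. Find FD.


Formula: FD = 4.4 * T  (riser feeding-distance rule)
FD = 4.4 * 0.76 cm = 3.3440 cm


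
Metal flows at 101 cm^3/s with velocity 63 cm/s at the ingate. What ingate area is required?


Formula: A_ingate = Q / v  (continuity equation)
A = 101 cm^3/s / 63 cm/s = 1.6032 cm^2


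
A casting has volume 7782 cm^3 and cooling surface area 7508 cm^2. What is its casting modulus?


Formula: Casting Modulus M = V / A
M = 7782 cm^3 / 7508 cm^2 = 1.0365 cm

Final answer: 1.0365 cm


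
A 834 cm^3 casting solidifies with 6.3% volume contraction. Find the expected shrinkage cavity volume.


Formula: V_shrink = V_casting * shrinkage_pct / 100
V_shrink = 834 cm^3 * 6.3 / 100 = 52.5420 cm^3


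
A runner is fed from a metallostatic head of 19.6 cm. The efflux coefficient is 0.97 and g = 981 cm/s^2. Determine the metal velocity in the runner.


Formula: v = Cd * sqrt(2 * g * h)  (Torricelli with discharge coefficient)
2*g*h = 2 * 981 * 19.6 = 38455.2 cm^2/s^2
sqrt(38455.2) = 196.09997 cm/s
v = 0.97 * 196.09997 = 190.2170 cm/s

Final answer: 190.2170 cm/s
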